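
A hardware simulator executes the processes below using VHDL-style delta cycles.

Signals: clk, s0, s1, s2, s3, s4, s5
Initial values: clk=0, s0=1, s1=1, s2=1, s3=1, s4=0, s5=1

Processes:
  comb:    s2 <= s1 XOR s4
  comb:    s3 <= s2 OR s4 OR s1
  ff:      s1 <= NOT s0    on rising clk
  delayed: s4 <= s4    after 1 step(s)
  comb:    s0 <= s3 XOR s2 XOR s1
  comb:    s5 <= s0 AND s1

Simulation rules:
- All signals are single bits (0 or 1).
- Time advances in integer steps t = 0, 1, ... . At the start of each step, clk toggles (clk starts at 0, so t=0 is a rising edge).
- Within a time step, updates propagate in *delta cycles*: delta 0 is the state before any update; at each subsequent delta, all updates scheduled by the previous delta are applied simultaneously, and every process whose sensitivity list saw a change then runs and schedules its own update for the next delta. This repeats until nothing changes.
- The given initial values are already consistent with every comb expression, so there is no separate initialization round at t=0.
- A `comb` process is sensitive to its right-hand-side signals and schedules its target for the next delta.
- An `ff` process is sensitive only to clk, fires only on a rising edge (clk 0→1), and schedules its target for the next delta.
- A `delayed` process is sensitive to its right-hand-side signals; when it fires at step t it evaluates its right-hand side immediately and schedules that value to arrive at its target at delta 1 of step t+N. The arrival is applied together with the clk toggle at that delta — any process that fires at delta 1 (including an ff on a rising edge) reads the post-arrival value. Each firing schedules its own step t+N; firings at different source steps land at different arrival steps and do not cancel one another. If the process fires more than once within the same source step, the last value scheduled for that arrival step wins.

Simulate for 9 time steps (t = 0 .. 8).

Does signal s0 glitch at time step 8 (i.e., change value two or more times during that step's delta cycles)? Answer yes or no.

t0.Δ0 clk=0 s4=0 s1=1 s0=1 s5=1 s2=1 s3=1
t0.Δ1 clk=1 s4=0 s1=1 s0=1 s5=1 s2=1 s3=1
t0.Δ2 clk=1 s4=0 s1=0 s0=1 s5=1 s2=1 s3=1
t0.Δ3 clk=1 s4=0 s1=0 s0=0 s5=0 s2=0 s3=1
t0.Δ4 clk=1 s4=0 s1=0 s0=1 s5=0 s2=0 s3=0
t0.Δ5 clk=1 s4=0 s1=0 s0=0 s5=0 s2=0 s3=0
t1.Δ0 clk=1 s4=0 s1=0 s0=0 s5=0 s2=0 s3=0
t1.Δ1 clk=0 s4=0 s1=0 s0=0 s5=0 s2=0 s3=0
t2.Δ0 clk=0 s4=0 s1=0 s0=0 s5=0 s2=0 s3=0
t2.Δ1 clk=1 s4=0 s1=0 s0=0 s5=0 s2=0 s3=0
t2.Δ2 clk=1 s4=0 s1=1 s0=0 s5=0 s2=0 s3=0
t2.Δ3 clk=1 s4=0 s1=1 s0=1 s5=0 s2=1 s3=1
t2.Δ4 clk=1 s4=0 s1=1 s0=1 s5=1 s2=1 s3=1
t3.Δ0 clk=1 s4=0 s1=1 s0=1 s5=1 s2=1 s3=1
t3.Δ1 clk=0 s4=0 s1=1 s0=1 s5=1 s2=1 s3=1
t4.Δ0 clk=0 s4=0 s1=1 s0=1 s5=1 s2=1 s3=1
t4.Δ1 clk=1 s4=0 s1=1 s0=1 s5=1 s2=1 s3=1
t4.Δ2 clk=1 s4=0 s1=0 s0=1 s5=1 s2=1 s3=1
t4.Δ3 clk=1 s4=0 s1=0 s0=0 s5=0 s2=0 s3=1
t4.Δ4 clk=1 s4=0 s1=0 s0=1 s5=0 s2=0 s3=0
t4.Δ5 clk=1 s4=0 s1=0 s0=0 s5=0 s2=0 s3=0
t5.Δ0 clk=1 s4=0 s1=0 s0=0 s5=0 s2=0 s3=0
t5.Δ1 clk=0 s4=0 s1=0 s0=0 s5=0 s2=0 s3=0
t6.Δ0 clk=0 s4=0 s1=0 s0=0 s5=0 s2=0 s3=0
t6.Δ1 clk=1 s4=0 s1=0 s0=0 s5=0 s2=0 s3=0
t6.Δ2 clk=1 s4=0 s1=1 s0=0 s5=0 s2=0 s3=0
t6.Δ3 clk=1 s4=0 s1=1 s0=1 s5=0 s2=1 s3=1
t6.Δ4 clk=1 s4=0 s1=1 s0=1 s5=1 s2=1 s3=1
t7.Δ0 clk=1 s4=0 s1=1 s0=1 s5=1 s2=1 s3=1
t7.Δ1 clk=0 s4=0 s1=1 s0=1 s5=1 s2=1 s3=1
t8.Δ0 clk=0 s4=0 s1=1 s0=1 s5=1 s2=1 s3=1
t8.Δ1 clk=1 s4=0 s1=1 s0=1 s5=1 s2=1 s3=1
t8.Δ2 clk=1 s4=0 s1=0 s0=1 s5=1 s2=1 s3=1
t8.Δ3 clk=1 s4=0 s1=0 s0=0 s5=0 s2=0 s3=1
t8.Δ4 clk=1 s4=0 s1=0 s0=1 s5=0 s2=0 s3=0
t8.Δ5 clk=1 s4=0 s1=0 s0=0 s5=0 s2=0 s3=0

yes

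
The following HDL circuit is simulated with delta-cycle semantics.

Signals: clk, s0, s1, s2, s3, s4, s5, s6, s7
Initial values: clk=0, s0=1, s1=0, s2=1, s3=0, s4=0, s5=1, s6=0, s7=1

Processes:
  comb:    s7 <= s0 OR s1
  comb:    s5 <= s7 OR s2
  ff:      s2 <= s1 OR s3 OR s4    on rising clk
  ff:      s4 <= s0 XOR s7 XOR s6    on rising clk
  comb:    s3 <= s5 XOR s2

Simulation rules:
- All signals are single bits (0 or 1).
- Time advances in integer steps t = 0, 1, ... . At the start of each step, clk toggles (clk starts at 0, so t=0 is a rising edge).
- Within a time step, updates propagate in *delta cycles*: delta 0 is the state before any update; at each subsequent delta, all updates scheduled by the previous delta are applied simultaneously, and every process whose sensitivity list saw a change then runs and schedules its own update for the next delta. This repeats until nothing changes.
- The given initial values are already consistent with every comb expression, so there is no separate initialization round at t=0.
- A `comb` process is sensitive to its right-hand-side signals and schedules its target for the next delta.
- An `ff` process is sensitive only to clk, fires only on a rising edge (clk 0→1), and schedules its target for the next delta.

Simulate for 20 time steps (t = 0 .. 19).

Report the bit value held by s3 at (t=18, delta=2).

[bits: s7,s2,s6,s1,s3,s0,clk,s4,s5]
t=0: Δ0=110001001 Δ1=110001101 Δ2=100001101 Δ3=100011101 | 3Δ
t=1: Δ0=100011101 Δ1=100011001 | 1Δ
t=2: Δ0=100011001 Δ1=100011101 Δ2=110011101 Δ3=110001101 | 3Δ
t=3: Δ0=110001101 Δ1=110001001 | 1Δ
t=4: Δ0=110001001 Δ1=110001101 Δ2=100001101 Δ3=100011101 | 3Δ
t=5: Δ0=100011101 Δ1=100011001 | 1Δ
t=6: Δ0=100011001 Δ1=100011101 Δ2=110011101 Δ3=110001101 | 3Δ
t=7: Δ0=110001101 Δ1=110001001 | 1Δ
t=8: Δ0=110001001 Δ1=110001101 Δ2=100001101 Δ3=100011101 | 3Δ
t=9: Δ0=100011101 Δ1=100011001 | 1Δ
t=10: Δ0=100011001 Δ1=100011101 Δ2=110011101 Δ3=110001101 | 3Δ
t=11: Δ0=110001101 Δ1=110001001 | 1Δ
t=12: Δ0=110001001 Δ1=110001101 Δ2=100001101 Δ3=100011101 | 3Δ
t=13: Δ0=100011101 Δ1=100011001 | 1Δ
t=14: Δ0=100011001 Δ1=100011101 Δ2=110011101 Δ3=110001101 | 3Δ
t=15: Δ0=110001101 Δ1=110001001 | 1Δ
t=16: Δ0=110001001 Δ1=110001101 Δ2=100001101 Δ3=100011101 | 3Δ
t=17: Δ0=100011101 Δ1=100011001 | 1Δ
t=18: Δ0=100011001 Δ1=100011101 Δ2=110011101 Δ3=110001101 | 3Δ
t=19: Δ0=110001101 Δ1=110001001 | 1Δ

1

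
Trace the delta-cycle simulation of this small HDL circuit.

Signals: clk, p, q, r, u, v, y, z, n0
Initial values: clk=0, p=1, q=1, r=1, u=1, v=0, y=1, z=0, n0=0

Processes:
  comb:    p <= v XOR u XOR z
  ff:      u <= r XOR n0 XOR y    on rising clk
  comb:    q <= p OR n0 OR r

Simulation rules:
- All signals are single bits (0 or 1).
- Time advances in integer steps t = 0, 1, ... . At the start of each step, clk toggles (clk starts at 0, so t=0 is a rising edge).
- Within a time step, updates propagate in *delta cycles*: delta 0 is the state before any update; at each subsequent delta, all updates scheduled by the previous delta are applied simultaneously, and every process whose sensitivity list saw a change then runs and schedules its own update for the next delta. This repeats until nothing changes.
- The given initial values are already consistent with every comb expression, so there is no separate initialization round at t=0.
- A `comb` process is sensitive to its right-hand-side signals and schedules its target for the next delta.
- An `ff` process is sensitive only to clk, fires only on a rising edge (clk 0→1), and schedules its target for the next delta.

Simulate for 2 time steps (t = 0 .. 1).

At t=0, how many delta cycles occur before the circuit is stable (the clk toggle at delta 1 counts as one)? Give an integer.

t=0 Δ0: r=1 v=0 u=1 q=1 z=0 y=1 clk=0 p=1 n0=0
  Δ1: clk:0→1
  Δ2: u:1→0
  Δ3: p:1→0
  (3Δ to stable)
t=1 Δ0: r=1 v=0 u=0 q=1 z=0 y=1 clk=1 p=0 n0=0
  Δ1: clk:1→0
  (1Δ to stable)

3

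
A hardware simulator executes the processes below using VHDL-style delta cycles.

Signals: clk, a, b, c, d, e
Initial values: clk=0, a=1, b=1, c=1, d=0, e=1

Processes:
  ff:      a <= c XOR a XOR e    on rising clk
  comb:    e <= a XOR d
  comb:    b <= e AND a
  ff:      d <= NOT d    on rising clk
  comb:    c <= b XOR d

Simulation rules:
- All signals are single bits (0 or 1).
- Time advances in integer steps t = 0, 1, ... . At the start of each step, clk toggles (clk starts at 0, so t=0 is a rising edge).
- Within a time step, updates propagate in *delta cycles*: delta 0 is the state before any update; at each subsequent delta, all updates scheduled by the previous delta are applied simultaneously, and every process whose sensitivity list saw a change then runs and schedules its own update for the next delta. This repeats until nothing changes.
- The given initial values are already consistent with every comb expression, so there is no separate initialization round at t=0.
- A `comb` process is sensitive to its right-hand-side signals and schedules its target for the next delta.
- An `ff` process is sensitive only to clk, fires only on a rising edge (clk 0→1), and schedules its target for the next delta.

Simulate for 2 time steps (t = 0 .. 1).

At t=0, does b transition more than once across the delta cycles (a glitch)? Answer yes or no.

t0.Δ0 d=0 b=1 a=1 c=1 clk=0 e=1
t0.Δ1 d=0 b=1 a=1 c=1 clk=1 e=1
t0.Δ2 d=1 b=1 a=1 c=1 clk=1 e=1
t0.Δ3 d=1 b=1 a=1 c=0 clk=1 e=0
t0.Δ4 d=1 b=0 a=1 c=0 clk=1 e=0
t0.Δ5 d=1 b=0 a=1 c=1 clk=1 e=0
t1.Δ0 d=1 b=0 a=1 c=1 clk=1 e=0
t1.Δ1 d=1 b=0 a=1 c=1 clk=0 e=0

no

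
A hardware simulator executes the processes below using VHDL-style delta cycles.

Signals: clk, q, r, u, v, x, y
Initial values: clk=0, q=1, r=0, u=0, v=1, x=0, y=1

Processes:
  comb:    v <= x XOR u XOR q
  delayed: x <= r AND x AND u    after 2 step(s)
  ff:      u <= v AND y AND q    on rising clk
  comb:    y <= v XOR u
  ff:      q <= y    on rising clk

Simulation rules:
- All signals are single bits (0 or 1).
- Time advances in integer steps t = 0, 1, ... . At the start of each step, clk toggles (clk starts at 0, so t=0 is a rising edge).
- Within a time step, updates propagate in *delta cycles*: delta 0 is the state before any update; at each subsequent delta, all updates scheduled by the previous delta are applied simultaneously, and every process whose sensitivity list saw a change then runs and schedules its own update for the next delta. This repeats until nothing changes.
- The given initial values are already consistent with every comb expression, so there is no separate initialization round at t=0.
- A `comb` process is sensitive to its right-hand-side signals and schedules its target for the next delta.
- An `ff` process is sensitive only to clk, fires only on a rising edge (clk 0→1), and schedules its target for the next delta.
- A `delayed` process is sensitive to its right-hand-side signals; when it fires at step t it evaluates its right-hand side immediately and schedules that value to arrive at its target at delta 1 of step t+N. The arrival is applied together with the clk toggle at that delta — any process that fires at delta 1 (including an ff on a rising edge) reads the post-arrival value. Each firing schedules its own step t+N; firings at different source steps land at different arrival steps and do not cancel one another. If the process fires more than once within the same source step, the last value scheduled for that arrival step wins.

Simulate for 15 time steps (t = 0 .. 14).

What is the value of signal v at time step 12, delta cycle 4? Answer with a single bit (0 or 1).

0

t=0 Δ0: x=0 clk=0 y=1 r=0 v=1 u=0 q=1
  Δ1: clk:0→1
  Δ2: u:0→1
  Δ3: y:1→0, v:1→0
  Δ4: y:0→1
  (4Δ to stable)
t=1 Δ0: x=0 clk=1 y=1 r=0 v=0 u=1 q=1
  Δ1: clk:1→0
  (1Δ to stable)
t=2 Δ0: x=0 clk=0 y=1 r=0 v=0 u=1 q=1
  Δ1: clk:0→1
  Δ2: u:1→0
  Δ3: y:1→0, v:0→1
  Δ4: y:0→1
  (4Δ to stable)
t=3 Δ0: x=0 clk=1 y=1 r=0 v=1 u=0 q=1
  Δ1: clk:1→0
  (1Δ to stable)
t=4 Δ0: x=0 clk=0 y=1 r=0 v=1 u=0 q=1
  Δ1: clk:0→1
  Δ2: u:0→1
  Δ3: y:1→0, v:1→0
  Δ4: y:0→1
  (4Δ to stable)
t=5 Δ0: x=0 clk=1 y=1 r=0 v=0 u=1 q=1
  Δ1: clk:1→0
  (1Δ to stable)
t=6 Δ0: x=0 clk=0 y=1 r=0 v=0 u=1 q=1
  Δ1: clk:0→1
  Δ2: u:1→0
  Δ3: y:1→0, v:0→1
  Δ4: y:0→1
  (4Δ to stable)
t=7 Δ0: x=0 clk=1 y=1 r=0 v=1 u=0 q=1
  Δ1: clk:1→0
  (1Δ to stable)
t=8 Δ0: x=0 clk=0 y=1 r=0 v=1 u=0 q=1
  Δ1: clk:0→1
  Δ2: u:0→1
  Δ3: y:1→0, v:1→0
  Δ4: y:0→1
  (4Δ to stable)
t=9 Δ0: x=0 clk=1 y=1 r=0 v=0 u=1 q=1
  Δ1: clk:1→0
  (1Δ to stable)
t=10 Δ0: x=0 clk=0 y=1 r=0 v=0 u=1 q=1
  Δ1: clk:0→1
  Δ2: u:1→0
  Δ3: y:1→0, v:0→1
  Δ4: y:0→1
  (4Δ to stable)
t=11 Δ0: x=0 clk=1 y=1 r=0 v=1 u=0 q=1
  Δ1: clk:1→0
  (1Δ to stable)
t=12 Δ0: x=0 clk=0 y=1 r=0 v=1 u=0 q=1
  Δ1: clk:0→1
  Δ2: u:0→1
  Δ3: y:1→0, v:1→0
  Δ4: y:0→1
  (4Δ to stable)
t=13 Δ0: x=0 clk=1 y=1 r=0 v=0 u=1 q=1
  Δ1: clk:1→0
  (1Δ to stable)
t=14 Δ0: x=0 clk=0 y=1 r=0 v=0 u=1 q=1
  Δ1: clk:0→1
  Δ2: u:1→0
  Δ3: y:1→0, v:0→1
  Δ4: y:0→1
  (4Δ to stable)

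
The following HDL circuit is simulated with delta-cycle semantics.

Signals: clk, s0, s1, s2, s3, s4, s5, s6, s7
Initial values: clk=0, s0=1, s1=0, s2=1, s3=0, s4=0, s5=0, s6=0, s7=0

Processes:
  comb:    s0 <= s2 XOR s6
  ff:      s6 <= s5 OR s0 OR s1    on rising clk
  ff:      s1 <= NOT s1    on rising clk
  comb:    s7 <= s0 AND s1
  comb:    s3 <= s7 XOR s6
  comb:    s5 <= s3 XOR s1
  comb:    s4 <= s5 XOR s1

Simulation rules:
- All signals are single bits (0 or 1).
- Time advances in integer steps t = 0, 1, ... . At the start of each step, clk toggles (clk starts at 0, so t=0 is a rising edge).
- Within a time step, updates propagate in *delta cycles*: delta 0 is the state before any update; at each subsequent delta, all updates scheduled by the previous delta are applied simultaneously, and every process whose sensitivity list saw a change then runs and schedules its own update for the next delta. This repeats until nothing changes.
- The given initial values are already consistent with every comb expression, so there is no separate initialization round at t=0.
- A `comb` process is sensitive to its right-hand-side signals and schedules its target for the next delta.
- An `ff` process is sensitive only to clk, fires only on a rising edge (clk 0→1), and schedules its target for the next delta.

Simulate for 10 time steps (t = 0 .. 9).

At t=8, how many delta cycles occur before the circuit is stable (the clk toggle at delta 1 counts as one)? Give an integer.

4

t=0 Δ0: s3=0 clk=0 s2=1 s6=0 s0=1 s5=0 s4=0 s1=0 s7=0
  Δ1: clk:0→1
  Δ2: s6:0→1, s1:0→1
  Δ3: s3:0→1, s0:1→0, s5:0→1, s4:0→1, s7:0→1
  Δ4: s3:1→0, s5:1→0, s4:1→0, s7:1→0
  Δ5: s3:0→1, s5:0→1, s4:0→1
  Δ6: s5:1→0, s4:1→0
  Δ7: s4:0→1
  (7Δ to stable)
t=1 Δ0: s3=1 clk=1 s2=1 s6=1 s0=0 s5=0 s4=1 s1=1 s7=0
  Δ1: clk:1→0
  (1Δ to stable)
t=2 Δ0: s3=1 clk=0 s2=1 s6=1 s0=0 s5=0 s4=1 s1=1 s7=0
  Δ1: clk:0→1
  Δ2: s1:1→0
  Δ3: s5:0→1, s4:1→0
  Δ4: s4:0→1
  (4Δ to stable)
t=3 Δ0: s3=1 clk=1 s2=1 s6=1 s0=0 s5=1 s4=1 s1=0 s7=0
  Δ1: clk:1→0
  (1Δ to stable)
t=4 Δ0: s3=1 clk=0 s2=1 s6=1 s0=0 s5=1 s4=1 s1=0 s7=0
  Δ1: clk:0→1
  Δ2: s1:0→1
  Δ3: s5:1→0, s4:1→0
  Δ4: s4:0→1
  (4Δ to stable)
t=5 Δ0: s3=1 clk=1 s2=1 s6=1 s0=0 s5=0 s4=1 s1=1 s7=0
  Δ1: clk:1→0
  (1Δ to stable)
t=6 Δ0: s3=1 clk=0 s2=1 s6=1 s0=0 s5=0 s4=1 s1=1 s7=0
  Δ1: clk:0→1
  Δ2: s1:1→0
  Δ3: s5:0→1, s4:1→0
  Δ4: s4:0→1
  (4Δ to stable)
t=7 Δ0: s3=1 clk=1 s2=1 s6=1 s0=0 s5=1 s4=1 s1=0 s7=0
  Δ1: clk:1→0
  (1Δ to stable)
t=8 Δ0: s3=1 clk=0 s2=1 s6=1 s0=0 s5=1 s4=1 s1=0 s7=0
  Δ1: clk:0→1
  Δ2: s1:0→1
  Δ3: s5:1→0, s4:1→0
  Δ4: s4:0→1
  (4Δ to stable)
t=9 Δ0: s3=1 clk=1 s2=1 s6=1 s0=0 s5=0 s4=1 s1=1 s7=0
  Δ1: clk:1→0
  (1Δ to stable)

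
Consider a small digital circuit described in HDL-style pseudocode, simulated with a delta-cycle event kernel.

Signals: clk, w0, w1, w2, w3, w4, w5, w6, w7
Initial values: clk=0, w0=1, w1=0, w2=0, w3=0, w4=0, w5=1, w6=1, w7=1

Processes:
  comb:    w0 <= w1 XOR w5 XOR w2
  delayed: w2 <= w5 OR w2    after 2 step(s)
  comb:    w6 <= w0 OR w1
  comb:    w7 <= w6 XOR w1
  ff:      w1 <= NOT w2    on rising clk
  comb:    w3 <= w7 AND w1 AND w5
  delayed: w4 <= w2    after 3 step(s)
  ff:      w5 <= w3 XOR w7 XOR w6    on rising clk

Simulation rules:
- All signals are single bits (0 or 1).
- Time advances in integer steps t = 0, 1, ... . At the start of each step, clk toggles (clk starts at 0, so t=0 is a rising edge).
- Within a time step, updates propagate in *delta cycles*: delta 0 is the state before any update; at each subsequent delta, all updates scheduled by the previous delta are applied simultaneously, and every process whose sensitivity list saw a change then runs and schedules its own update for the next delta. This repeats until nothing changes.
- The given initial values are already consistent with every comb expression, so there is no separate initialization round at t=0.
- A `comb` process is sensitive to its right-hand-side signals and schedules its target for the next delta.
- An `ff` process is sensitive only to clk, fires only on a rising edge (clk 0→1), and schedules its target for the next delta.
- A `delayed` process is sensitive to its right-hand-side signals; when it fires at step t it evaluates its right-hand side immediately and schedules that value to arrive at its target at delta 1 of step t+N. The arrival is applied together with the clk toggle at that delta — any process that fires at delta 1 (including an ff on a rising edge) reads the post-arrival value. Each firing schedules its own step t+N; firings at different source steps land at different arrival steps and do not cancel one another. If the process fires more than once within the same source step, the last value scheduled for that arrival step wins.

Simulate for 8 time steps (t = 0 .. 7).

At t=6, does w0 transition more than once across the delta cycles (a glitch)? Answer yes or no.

no

[bits: w7,w2,w6,w3,w4,clk,w0,w1,w5]
t=0: Δ0=101000101 Δ1=101001101 Δ2=101001110 Δ3=001001110 | 3Δ
t=1: Δ0=001001110 Δ1=001000110 | 1Δ
t=2: Δ0=001000110 Δ1=001001110 Δ2=001001111 Δ3=001001011 | 3Δ
t=3: Δ0=001001011 Δ1=001000011 | 1Δ
t=4: Δ0=001000011 Δ1=011001011 Δ2=011001101 Δ3=111001001 Δ4=110001001 Δ5=010001001 | 5Δ
t=5: Δ0=010001001 Δ1=010000001 | 1Δ
t=6: Δ0=010000001 Δ1=010001001 Δ2=010001000 Δ3=010001100 Δ4=011001100 Δ5=111001100 | 5Δ
t=7: Δ0=111001100 Δ1=111010100 | 1Δ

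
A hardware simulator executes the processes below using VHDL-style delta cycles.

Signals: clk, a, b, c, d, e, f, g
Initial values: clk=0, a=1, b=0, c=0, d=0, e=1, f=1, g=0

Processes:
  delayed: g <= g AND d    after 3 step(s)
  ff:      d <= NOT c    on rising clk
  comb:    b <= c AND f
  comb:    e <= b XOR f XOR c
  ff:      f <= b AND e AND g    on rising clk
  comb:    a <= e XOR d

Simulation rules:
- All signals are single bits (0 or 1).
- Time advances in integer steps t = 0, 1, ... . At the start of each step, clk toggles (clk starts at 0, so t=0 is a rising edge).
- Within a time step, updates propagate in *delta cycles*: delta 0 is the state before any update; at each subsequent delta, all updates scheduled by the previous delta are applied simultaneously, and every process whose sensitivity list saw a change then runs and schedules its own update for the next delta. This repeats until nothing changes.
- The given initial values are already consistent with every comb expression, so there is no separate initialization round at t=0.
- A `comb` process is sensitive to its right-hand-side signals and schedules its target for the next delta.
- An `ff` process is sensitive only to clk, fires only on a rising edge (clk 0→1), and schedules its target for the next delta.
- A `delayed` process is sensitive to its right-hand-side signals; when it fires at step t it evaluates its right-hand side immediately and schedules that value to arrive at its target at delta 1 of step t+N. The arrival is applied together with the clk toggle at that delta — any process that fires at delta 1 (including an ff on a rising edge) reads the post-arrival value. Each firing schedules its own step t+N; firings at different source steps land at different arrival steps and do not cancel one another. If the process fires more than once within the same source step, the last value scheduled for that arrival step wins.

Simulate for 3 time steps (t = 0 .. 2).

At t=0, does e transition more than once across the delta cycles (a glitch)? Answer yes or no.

no

t0.Δ0 f=1 c=0 g=0 b=0 d=0 a=1 e=1 clk=0
t0.Δ1 f=1 c=0 g=0 b=0 d=0 a=1 e=1 clk=1
t0.Δ2 f=0 c=0 g=0 b=0 d=1 a=1 e=1 clk=1
t0.Δ3 f=0 c=0 g=0 b=0 d=1 a=0 e=0 clk=1
t0.Δ4 f=0 c=0 g=0 b=0 d=1 a=1 e=0 clk=1
t1.Δ0 f=0 c=0 g=0 b=0 d=1 a=1 e=0 clk=1
t1.Δ1 f=0 c=0 g=0 b=0 d=1 a=1 e=0 clk=0
t2.Δ0 f=0 c=0 g=0 b=0 d=1 a=1 e=0 clk=0
t2.Δ1 f=0 c=0 g=0 b=0 d=1 a=1 e=0 clk=1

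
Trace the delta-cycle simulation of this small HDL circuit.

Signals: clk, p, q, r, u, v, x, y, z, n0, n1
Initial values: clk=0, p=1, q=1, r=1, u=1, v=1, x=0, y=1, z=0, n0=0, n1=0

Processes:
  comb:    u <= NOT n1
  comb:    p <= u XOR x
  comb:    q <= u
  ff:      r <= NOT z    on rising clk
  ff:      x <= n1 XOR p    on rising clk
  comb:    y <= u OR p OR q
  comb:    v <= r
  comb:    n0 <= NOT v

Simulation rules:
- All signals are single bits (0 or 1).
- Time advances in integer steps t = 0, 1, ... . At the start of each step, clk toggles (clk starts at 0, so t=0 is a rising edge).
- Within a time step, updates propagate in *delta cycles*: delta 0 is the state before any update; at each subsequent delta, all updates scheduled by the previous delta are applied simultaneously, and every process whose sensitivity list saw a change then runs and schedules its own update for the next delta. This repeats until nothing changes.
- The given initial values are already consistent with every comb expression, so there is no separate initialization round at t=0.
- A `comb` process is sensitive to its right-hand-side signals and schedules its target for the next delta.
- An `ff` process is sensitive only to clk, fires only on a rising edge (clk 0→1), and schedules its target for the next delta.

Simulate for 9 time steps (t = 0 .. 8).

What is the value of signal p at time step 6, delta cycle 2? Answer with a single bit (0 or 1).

t0.Δ0 p=1 x=0 y=1 r=1 n1=0 q=1 clk=0 u=1 z=0 v=1 n0=0
t0.Δ1 p=1 x=0 y=1 r=1 n1=0 q=1 clk=1 u=1 z=0 v=1 n0=0
t0.Δ2 p=1 x=1 y=1 r=1 n1=0 q=1 clk=1 u=1 z=0 v=1 n0=0
t0.Δ3 p=0 x=1 y=1 r=1 n1=0 q=1 clk=1 u=1 z=0 v=1 n0=0
t1.Δ0 p=0 x=1 y=1 r=1 n1=0 q=1 clk=1 u=1 z=0 v=1 n0=0
t1.Δ1 p=0 x=1 y=1 r=1 n1=0 q=1 clk=0 u=1 z=0 v=1 n0=0
t2.Δ0 p=0 x=1 y=1 r=1 n1=0 q=1 clk=0 u=1 z=0 v=1 n0=0
t2.Δ1 p=0 x=1 y=1 r=1 n1=0 q=1 clk=1 u=1 z=0 v=1 n0=0
t2.Δ2 p=0 x=0 y=1 r=1 n1=0 q=1 clk=1 u=1 z=0 v=1 n0=0
t2.Δ3 p=1 x=0 y=1 r=1 n1=0 q=1 clk=1 u=1 z=0 v=1 n0=0
t3.Δ0 p=1 x=0 y=1 r=1 n1=0 q=1 clk=1 u=1 z=0 v=1 n0=0
t3.Δ1 p=1 x=0 y=1 r=1 n1=0 q=1 clk=0 u=1 z=0 v=1 n0=0
t4.Δ0 p=1 x=0 y=1 r=1 n1=0 q=1 clk=0 u=1 z=0 v=1 n0=0
t4.Δ1 p=1 x=0 y=1 r=1 n1=0 q=1 clk=1 u=1 z=0 v=1 n0=0
t4.Δ2 p=1 x=1 y=1 r=1 n1=0 q=1 clk=1 u=1 z=0 v=1 n0=0
t4.Δ3 p=0 x=1 y=1 r=1 n1=0 q=1 clk=1 u=1 z=0 v=1 n0=0
t5.Δ0 p=0 x=1 y=1 r=1 n1=0 q=1 clk=1 u=1 z=0 v=1 n0=0
t5.Δ1 p=0 x=1 y=1 r=1 n1=0 q=1 clk=0 u=1 z=0 v=1 n0=0
t6.Δ0 p=0 x=1 y=1 r=1 n1=0 q=1 clk=0 u=1 z=0 v=1 n0=0
t6.Δ1 p=0 x=1 y=1 r=1 n1=0 q=1 clk=1 u=1 z=0 v=1 n0=0
t6.Δ2 p=0 x=0 y=1 r=1 n1=0 q=1 clk=1 u=1 z=0 v=1 n0=0
t6.Δ3 p=1 x=0 y=1 r=1 n1=0 q=1 clk=1 u=1 z=0 v=1 n0=0
t7.Δ0 p=1 x=0 y=1 r=1 n1=0 q=1 clk=1 u=1 z=0 v=1 n0=0
t7.Δ1 p=1 x=0 y=1 r=1 n1=0 q=1 clk=0 u=1 z=0 v=1 n0=0
t8.Δ0 p=1 x=0 y=1 r=1 n1=0 q=1 clk=0 u=1 z=0 v=1 n0=0
t8.Δ1 p=1 x=0 y=1 r=1 n1=0 q=1 clk=1 u=1 z=0 v=1 n0=0
t8.Δ2 p=1 x=1 y=1 r=1 n1=0 q=1 clk=1 u=1 z=0 v=1 n0=0
t8.Δ3 p=0 x=1 y=1 r=1 n1=0 q=1 clk=1 u=1 z=0 v=1 n0=0

0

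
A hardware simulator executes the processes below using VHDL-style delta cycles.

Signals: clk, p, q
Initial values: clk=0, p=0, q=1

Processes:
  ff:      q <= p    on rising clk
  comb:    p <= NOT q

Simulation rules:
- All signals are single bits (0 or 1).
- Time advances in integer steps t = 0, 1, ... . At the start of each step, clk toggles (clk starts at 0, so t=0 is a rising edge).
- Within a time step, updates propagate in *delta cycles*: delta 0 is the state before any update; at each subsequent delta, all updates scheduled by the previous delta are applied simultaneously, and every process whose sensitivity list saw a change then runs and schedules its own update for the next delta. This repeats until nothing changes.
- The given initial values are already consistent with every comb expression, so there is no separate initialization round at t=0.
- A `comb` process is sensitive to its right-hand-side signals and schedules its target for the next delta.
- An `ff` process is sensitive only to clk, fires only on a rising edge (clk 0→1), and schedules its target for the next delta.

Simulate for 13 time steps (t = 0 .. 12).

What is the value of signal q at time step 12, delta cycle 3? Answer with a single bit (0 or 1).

0

t0.Δ0 p=0 clk=0 q=1
t0.Δ1 p=0 clk=1 q=1
t0.Δ2 p=0 clk=1 q=0
t0.Δ3 p=1 clk=1 q=0
t1.Δ0 p=1 clk=1 q=0
t1.Δ1 p=1 clk=0 q=0
t2.Δ0 p=1 clk=0 q=0
t2.Δ1 p=1 clk=1 q=0
t2.Δ2 p=1 clk=1 q=1
t2.Δ3 p=0 clk=1 q=1
t3.Δ0 p=0 clk=1 q=1
t3.Δ1 p=0 clk=0 q=1
t4.Δ0 p=0 clk=0 q=1
t4.Δ1 p=0 clk=1 q=1
t4.Δ2 p=0 clk=1 q=0
t4.Δ3 p=1 clk=1 q=0
t5.Δ0 p=1 clk=1 q=0
t5.Δ1 p=1 clk=0 q=0
t6.Δ0 p=1 clk=0 q=0
t6.Δ1 p=1 clk=1 q=0
t6.Δ2 p=1 clk=1 q=1
t6.Δ3 p=0 clk=1 q=1
t7.Δ0 p=0 clk=1 q=1
t7.Δ1 p=0 clk=0 q=1
t8.Δ0 p=0 clk=0 q=1
t8.Δ1 p=0 clk=1 q=1
t8.Δ2 p=0 clk=1 q=0
t8.Δ3 p=1 clk=1 q=0
t9.Δ0 p=1 clk=1 q=0
t9.Δ1 p=1 clk=0 q=0
t10.Δ0 p=1 clk=0 q=0
t10.Δ1 p=1 clk=1 q=0
t10.Δ2 p=1 clk=1 q=1
t10.Δ3 p=0 clk=1 q=1
t11.Δ0 p=0 clk=1 q=1
t11.Δ1 p=0 clk=0 q=1
t12.Δ0 p=0 clk=0 q=1
t12.Δ1 p=0 clk=1 q=1
t12.Δ2 p=0 clk=1 q=0
t12.Δ3 p=1 clk=1 q=0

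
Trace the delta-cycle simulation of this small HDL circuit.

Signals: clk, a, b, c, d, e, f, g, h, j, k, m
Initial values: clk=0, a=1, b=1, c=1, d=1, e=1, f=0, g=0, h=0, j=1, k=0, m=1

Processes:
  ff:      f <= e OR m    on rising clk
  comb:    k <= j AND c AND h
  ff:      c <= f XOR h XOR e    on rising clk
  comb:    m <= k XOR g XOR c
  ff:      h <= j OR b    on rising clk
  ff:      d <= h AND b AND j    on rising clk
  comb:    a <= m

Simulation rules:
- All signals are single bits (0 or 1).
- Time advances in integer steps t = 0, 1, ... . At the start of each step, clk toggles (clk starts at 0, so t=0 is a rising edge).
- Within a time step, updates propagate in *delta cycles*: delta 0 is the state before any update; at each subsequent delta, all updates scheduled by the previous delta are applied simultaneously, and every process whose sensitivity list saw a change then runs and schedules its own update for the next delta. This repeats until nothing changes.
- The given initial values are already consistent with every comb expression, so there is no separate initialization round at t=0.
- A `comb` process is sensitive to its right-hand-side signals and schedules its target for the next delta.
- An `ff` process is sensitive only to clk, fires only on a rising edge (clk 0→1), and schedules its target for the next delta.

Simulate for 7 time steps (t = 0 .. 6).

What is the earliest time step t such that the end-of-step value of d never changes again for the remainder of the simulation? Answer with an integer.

2

t0.Δ0 j=1 k=0 e=1 a=1 clk=0 b=1 f=0 c=1 g=0 h=0 m=1 d=1
t0.Δ1 j=1 k=0 e=1 a=1 clk=1 b=1 f=0 c=1 g=0 h=0 m=1 d=1
t0.Δ2 j=1 k=0 e=1 a=1 clk=1 b=1 f=1 c=1 g=0 h=1 m=1 d=0
t0.Δ3 j=1 k=1 e=1 a=1 clk=1 b=1 f=1 c=1 g=0 h=1 m=1 d=0
t0.Δ4 j=1 k=1 e=1 a=1 clk=1 b=1 f=1 c=1 g=0 h=1 m=0 d=0
t0.Δ5 j=1 k=1 e=1 a=0 clk=1 b=1 f=1 c=1 g=0 h=1 m=0 d=0
t1.Δ0 j=1 k=1 e=1 a=0 clk=1 b=1 f=1 c=1 g=0 h=1 m=0 d=0
t1.Δ1 j=1 k=1 e=1 a=0 clk=0 b=1 f=1 c=1 g=0 h=1 m=0 d=0
t2.Δ0 j=1 k=1 e=1 a=0 clk=0 b=1 f=1 c=1 g=0 h=1 m=0 d=0
t2.Δ1 j=1 k=1 e=1 a=0 clk=1 b=1 f=1 c=1 g=0 h=1 m=0 d=0
t2.Δ2 j=1 k=1 e=1 a=0 clk=1 b=1 f=1 c=1 g=0 h=1 m=0 d=1
t3.Δ0 j=1 k=1 e=1 a=0 clk=1 b=1 f=1 c=1 g=0 h=1 m=0 d=1
t3.Δ1 j=1 k=1 e=1 a=0 clk=0 b=1 f=1 c=1 g=0 h=1 m=0 d=1
t4.Δ0 j=1 k=1 e=1 a=0 clk=0 b=1 f=1 c=1 g=0 h=1 m=0 d=1
t4.Δ1 j=1 k=1 e=1 a=0 clk=1 b=1 f=1 c=1 g=0 h=1 m=0 d=1
t5.Δ0 j=1 k=1 e=1 a=0 clk=1 b=1 f=1 c=1 g=0 h=1 m=0 d=1
t5.Δ1 j=1 k=1 e=1 a=0 clk=0 b=1 f=1 c=1 g=0 h=1 m=0 d=1
t6.Δ0 j=1 k=1 e=1 a=0 clk=0 b=1 f=1 c=1 g=0 h=1 m=0 d=1
t6.Δ1 j=1 k=1 e=1 a=0 clk=1 b=1 f=1 c=1 g=0 h=1 m=0 d=1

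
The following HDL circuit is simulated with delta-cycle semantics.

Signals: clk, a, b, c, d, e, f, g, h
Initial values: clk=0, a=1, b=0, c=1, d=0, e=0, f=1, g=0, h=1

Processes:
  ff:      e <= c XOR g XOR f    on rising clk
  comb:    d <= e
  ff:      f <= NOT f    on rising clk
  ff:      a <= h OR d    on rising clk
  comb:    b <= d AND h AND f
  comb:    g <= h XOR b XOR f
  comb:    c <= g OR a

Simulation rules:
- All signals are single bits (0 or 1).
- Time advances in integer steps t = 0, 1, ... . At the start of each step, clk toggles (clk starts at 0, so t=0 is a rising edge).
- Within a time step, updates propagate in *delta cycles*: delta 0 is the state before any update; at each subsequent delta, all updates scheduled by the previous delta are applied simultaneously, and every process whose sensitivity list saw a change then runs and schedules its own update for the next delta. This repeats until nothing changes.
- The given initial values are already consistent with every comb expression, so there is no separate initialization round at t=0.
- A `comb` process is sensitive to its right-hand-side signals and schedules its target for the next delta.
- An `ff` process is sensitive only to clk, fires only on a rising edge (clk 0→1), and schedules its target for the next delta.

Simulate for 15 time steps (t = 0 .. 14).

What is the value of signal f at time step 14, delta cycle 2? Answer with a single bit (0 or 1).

1

t0.Δ0 g=0 c=1 e=0 h=1 a=1 f=1 b=0 clk=0 d=0
t0.Δ1 g=0 c=1 e=0 h=1 a=1 f=1 b=0 clk=1 d=0
t0.Δ2 g=0 c=1 e=0 h=1 a=1 f=0 b=0 clk=1 d=0
t0.Δ3 g=1 c=1 e=0 h=1 a=1 f=0 b=0 clk=1 d=0
t1.Δ0 g=1 c=1 e=0 h=1 a=1 f=0 b=0 clk=1 d=0
t1.Δ1 g=1 c=1 e=0 h=1 a=1 f=0 b=0 clk=0 d=0
t2.Δ0 g=1 c=1 e=0 h=1 a=1 f=0 b=0 clk=0 d=0
t2.Δ1 g=1 c=1 e=0 h=1 a=1 f=0 b=0 clk=1 d=0
t2.Δ2 g=1 c=1 e=0 h=1 a=1 f=1 b=0 clk=1 d=0
t2.Δ3 g=0 c=1 e=0 h=1 a=1 f=1 b=0 clk=1 d=0
t3.Δ0 g=0 c=1 e=0 h=1 a=1 f=1 b=0 clk=1 d=0
t3.Δ1 g=0 c=1 e=0 h=1 a=1 f=1 b=0 clk=0 d=0
t4.Δ0 g=0 c=1 e=0 h=1 a=1 f=1 b=0 clk=0 d=0
t4.Δ1 g=0 c=1 e=0 h=1 a=1 f=1 b=0 clk=1 d=0
t4.Δ2 g=0 c=1 e=0 h=1 a=1 f=0 b=0 clk=1 d=0
t4.Δ3 g=1 c=1 e=0 h=1 a=1 f=0 b=0 clk=1 d=0
t5.Δ0 g=1 c=1 e=0 h=1 a=1 f=0 b=0 clk=1 d=0
t5.Δ1 g=1 c=1 e=0 h=1 a=1 f=0 b=0 clk=0 d=0
t6.Δ0 g=1 c=1 e=0 h=1 a=1 f=0 b=0 clk=0 d=0
t6.Δ1 g=1 c=1 e=0 h=1 a=1 f=0 b=0 clk=1 d=0
t6.Δ2 g=1 c=1 e=0 h=1 a=1 f=1 b=0 clk=1 d=0
t6.Δ3 g=0 c=1 e=0 h=1 a=1 f=1 b=0 clk=1 d=0
t7.Δ0 g=0 c=1 e=0 h=1 a=1 f=1 b=0 clk=1 d=0
t7.Δ1 g=0 c=1 e=0 h=1 a=1 f=1 b=0 clk=0 d=0
t8.Δ0 g=0 c=1 e=0 h=1 a=1 f=1 b=0 clk=0 d=0
t8.Δ1 g=0 c=1 e=0 h=1 a=1 f=1 b=0 clk=1 d=0
t8.Δ2 g=0 c=1 e=0 h=1 a=1 f=0 b=0 clk=1 d=0
t8.Δ3 g=1 c=1 e=0 h=1 a=1 f=0 b=0 clk=1 d=0
t9.Δ0 g=1 c=1 e=0 h=1 a=1 f=0 b=0 clk=1 d=0
t9.Δ1 g=1 c=1 e=0 h=1 a=1 f=0 b=0 clk=0 d=0
t10.Δ0 g=1 c=1 e=0 h=1 a=1 f=0 b=0 clk=0 d=0
t10.Δ1 g=1 c=1 e=0 h=1 a=1 f=0 b=0 clk=1 d=0
t10.Δ2 g=1 c=1 e=0 h=1 a=1 f=1 b=0 clk=1 d=0
t10.Δ3 g=0 c=1 e=0 h=1 a=1 f=1 b=0 clk=1 d=0
t11.Δ0 g=0 c=1 e=0 h=1 a=1 f=1 b=0 clk=1 d=0
t11.Δ1 g=0 c=1 e=0 h=1 a=1 f=1 b=0 clk=0 d=0
t12.Δ0 g=0 c=1 e=0 h=1 a=1 f=1 b=0 clk=0 d=0
t12.Δ1 g=0 c=1 e=0 h=1 a=1 f=1 b=0 clk=1 d=0
t12.Δ2 g=0 c=1 e=0 h=1 a=1 f=0 b=0 clk=1 d=0
t12.Δ3 g=1 c=1 e=0 h=1 a=1 f=0 b=0 clk=1 d=0
t13.Δ0 g=1 c=1 e=0 h=1 a=1 f=0 b=0 clk=1 d=0
t13.Δ1 g=1 c=1 e=0 h=1 a=1 f=0 b=0 clk=0 d=0
t14.Δ0 g=1 c=1 e=0 h=1 a=1 f=0 b=0 clk=0 d=0
t14.Δ1 g=1 c=1 e=0 h=1 a=1 f=0 b=0 clk=1 d=0
t14.Δ2 g=1 c=1 e=0 h=1 a=1 f=1 b=0 clk=1 d=0
t14.Δ3 g=0 c=1 e=0 h=1 a=1 f=1 b=0 clk=1 d=0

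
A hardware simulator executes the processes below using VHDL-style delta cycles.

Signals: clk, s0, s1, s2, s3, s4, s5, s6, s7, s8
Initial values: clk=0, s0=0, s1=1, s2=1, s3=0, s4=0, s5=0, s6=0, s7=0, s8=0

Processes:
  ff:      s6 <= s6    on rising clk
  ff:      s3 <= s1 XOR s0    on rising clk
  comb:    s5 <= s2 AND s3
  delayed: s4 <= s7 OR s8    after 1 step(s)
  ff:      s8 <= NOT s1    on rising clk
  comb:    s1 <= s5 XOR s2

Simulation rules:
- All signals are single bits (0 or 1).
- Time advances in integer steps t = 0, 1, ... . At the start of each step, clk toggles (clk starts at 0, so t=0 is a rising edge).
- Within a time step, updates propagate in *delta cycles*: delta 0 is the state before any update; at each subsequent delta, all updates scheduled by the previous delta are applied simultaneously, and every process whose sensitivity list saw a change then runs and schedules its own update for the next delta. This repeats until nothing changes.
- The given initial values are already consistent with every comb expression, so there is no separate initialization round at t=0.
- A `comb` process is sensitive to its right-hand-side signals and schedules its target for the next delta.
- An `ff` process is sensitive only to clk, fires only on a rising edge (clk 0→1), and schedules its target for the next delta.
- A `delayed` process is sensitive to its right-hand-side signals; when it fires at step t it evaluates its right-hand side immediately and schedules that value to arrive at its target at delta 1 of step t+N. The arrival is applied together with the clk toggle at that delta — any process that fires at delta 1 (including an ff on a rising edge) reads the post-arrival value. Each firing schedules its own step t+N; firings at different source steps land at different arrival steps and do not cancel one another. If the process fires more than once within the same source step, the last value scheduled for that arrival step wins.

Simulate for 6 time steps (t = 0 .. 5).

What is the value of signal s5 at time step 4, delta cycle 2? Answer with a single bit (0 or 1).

0

[bits: s4,clk,s5,s6,s0,s1,s7,s2,s8,s3]
t=0: Δ0=0000010100 Δ1=0100010100 Δ2=0100010101 Δ3=0110010101 Δ4=0110000101 | 4Δ
t=1: Δ0=0110000101 Δ1=0010000101 | 1Δ
t=2: Δ0=0010000101 Δ1=0110000101 Δ2=0110000110 Δ3=0100000110 Δ4=0100010110 | 4Δ
t=3: Δ0=0100010110 Δ1=1000010110 | 1Δ
t=4: Δ0=1000010110 Δ1=1100010110 Δ2=1100010101 Δ3=1110010101 Δ4=1110000101 | 4Δ
t=5: Δ0=1110000101 Δ1=0010000101 | 1Δ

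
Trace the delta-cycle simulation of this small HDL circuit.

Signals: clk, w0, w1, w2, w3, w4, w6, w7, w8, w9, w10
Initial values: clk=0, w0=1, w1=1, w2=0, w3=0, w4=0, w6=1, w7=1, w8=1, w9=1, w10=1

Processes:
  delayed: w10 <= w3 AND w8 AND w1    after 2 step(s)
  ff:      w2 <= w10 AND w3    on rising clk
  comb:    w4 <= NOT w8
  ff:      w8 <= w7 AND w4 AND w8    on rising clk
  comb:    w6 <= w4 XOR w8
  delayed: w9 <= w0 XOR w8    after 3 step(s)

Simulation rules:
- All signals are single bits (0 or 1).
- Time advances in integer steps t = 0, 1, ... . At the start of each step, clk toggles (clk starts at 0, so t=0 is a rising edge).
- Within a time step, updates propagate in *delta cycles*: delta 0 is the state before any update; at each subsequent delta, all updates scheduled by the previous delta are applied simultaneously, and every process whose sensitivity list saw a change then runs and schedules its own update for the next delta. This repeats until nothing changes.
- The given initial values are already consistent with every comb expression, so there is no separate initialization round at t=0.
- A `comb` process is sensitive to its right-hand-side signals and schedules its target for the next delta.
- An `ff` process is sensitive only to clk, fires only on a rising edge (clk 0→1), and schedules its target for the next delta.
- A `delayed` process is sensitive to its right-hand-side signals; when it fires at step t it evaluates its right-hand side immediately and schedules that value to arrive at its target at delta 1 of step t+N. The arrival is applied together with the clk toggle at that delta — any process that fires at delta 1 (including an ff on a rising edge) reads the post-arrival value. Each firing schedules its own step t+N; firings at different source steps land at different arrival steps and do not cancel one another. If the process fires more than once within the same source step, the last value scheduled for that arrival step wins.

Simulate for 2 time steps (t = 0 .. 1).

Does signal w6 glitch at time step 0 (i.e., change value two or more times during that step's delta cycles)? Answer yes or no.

yes

t=0 Δ0: w10=1 w2=0 w7=1 w3=0 w9=1 w0=1 w6=1 w8=1 w1=1 w4=0 clk=0
  Δ1: clk:0→1
  Δ2: w8:1→0
  Δ3: w6:1→0, w4:0→1
  Δ4: w6:0→1
  (4Δ to stable)
t=1 Δ0: w10=1 w2=0 w7=1 w3=0 w9=1 w0=1 w6=1 w8=0 w1=1 w4=1 clk=1
  Δ1: clk:1→0
  (1Δ to stable)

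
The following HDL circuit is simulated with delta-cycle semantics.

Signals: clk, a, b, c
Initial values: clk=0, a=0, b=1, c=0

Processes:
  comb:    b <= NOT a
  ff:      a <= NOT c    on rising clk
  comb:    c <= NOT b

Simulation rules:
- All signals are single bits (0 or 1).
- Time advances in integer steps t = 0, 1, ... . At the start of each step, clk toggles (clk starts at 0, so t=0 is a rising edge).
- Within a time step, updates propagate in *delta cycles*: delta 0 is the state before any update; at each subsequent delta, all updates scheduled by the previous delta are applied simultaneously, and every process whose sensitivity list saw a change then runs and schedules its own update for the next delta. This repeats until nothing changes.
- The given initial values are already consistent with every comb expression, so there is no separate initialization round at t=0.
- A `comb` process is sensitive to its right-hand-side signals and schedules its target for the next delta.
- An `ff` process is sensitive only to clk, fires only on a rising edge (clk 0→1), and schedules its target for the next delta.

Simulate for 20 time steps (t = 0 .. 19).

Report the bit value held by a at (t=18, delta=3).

0

t0.Δ0 clk=0 c=0 a=0 b=1
t0.Δ1 clk=1 c=0 a=0 b=1
t0.Δ2 clk=1 c=0 a=1 b=1
t0.Δ3 clk=1 c=0 a=1 b=0
t0.Δ4 clk=1 c=1 a=1 b=0
t1.Δ0 clk=1 c=1 a=1 b=0
t1.Δ1 clk=0 c=1 a=1 b=0
t2.Δ0 clk=0 c=1 a=1 b=0
t2.Δ1 clk=1 c=1 a=1 b=0
t2.Δ2 clk=1 c=1 a=0 b=0
t2.Δ3 clk=1 c=1 a=0 b=1
t2.Δ4 clk=1 c=0 a=0 b=1
t3.Δ0 clk=1 c=0 a=0 b=1
t3.Δ1 clk=0 c=0 a=0 b=1
t4.Δ0 clk=0 c=0 a=0 b=1
t4.Δ1 clk=1 c=0 a=0 b=1
t4.Δ2 clk=1 c=0 a=1 b=1
t4.Δ3 clk=1 c=0 a=1 b=0
t4.Δ4 clk=1 c=1 a=1 b=0
t5.Δ0 clk=1 c=1 a=1 b=0
t5.Δ1 clk=0 c=1 a=1 b=0
t6.Δ0 clk=0 c=1 a=1 b=0
t6.Δ1 clk=1 c=1 a=1 b=0
t6.Δ2 clk=1 c=1 a=0 b=0
t6.Δ3 clk=1 c=1 a=0 b=1
t6.Δ4 clk=1 c=0 a=0 b=1
t7.Δ0 clk=1 c=0 a=0 b=1
t7.Δ1 clk=0 c=0 a=0 b=1
t8.Δ0 clk=0 c=0 a=0 b=1
t8.Δ1 clk=1 c=0 a=0 b=1
t8.Δ2 clk=1 c=0 a=1 b=1
t8.Δ3 clk=1 c=0 a=1 b=0
t8.Δ4 clk=1 c=1 a=1 b=0
t9.Δ0 clk=1 c=1 a=1 b=0
t9.Δ1 clk=0 c=1 a=1 b=0
t10.Δ0 clk=0 c=1 a=1 b=0
t10.Δ1 clk=1 c=1 a=1 b=0
t10.Δ2 clk=1 c=1 a=0 b=0
t10.Δ3 clk=1 c=1 a=0 b=1
t10.Δ4 clk=1 c=0 a=0 b=1
t11.Δ0 clk=1 c=0 a=0 b=1
t11.Δ1 clk=0 c=0 a=0 b=1
t12.Δ0 clk=0 c=0 a=0 b=1
t12.Δ1 clk=1 c=0 a=0 b=1
t12.Δ2 clk=1 c=0 a=1 b=1
t12.Δ3 clk=1 c=0 a=1 b=0
t12.Δ4 clk=1 c=1 a=1 b=0
t13.Δ0 clk=1 c=1 a=1 b=0
t13.Δ1 clk=0 c=1 a=1 b=0
t14.Δ0 clk=0 c=1 a=1 b=0
t14.Δ1 clk=1 c=1 a=1 b=0
t14.Δ2 clk=1 c=1 a=0 b=0
t14.Δ3 clk=1 c=1 a=0 b=1
t14.Δ4 clk=1 c=0 a=0 b=1
t15.Δ0 clk=1 c=0 a=0 b=1
t15.Δ1 clk=0 c=0 a=0 b=1
t16.Δ0 clk=0 c=0 a=0 b=1
t16.Δ1 clk=1 c=0 a=0 b=1
t16.Δ2 clk=1 c=0 a=1 b=1
t16.Δ3 clk=1 c=0 a=1 b=0
t16.Δ4 clk=1 c=1 a=1 b=0
t17.Δ0 clk=1 c=1 a=1 b=0
t17.Δ1 clk=0 c=1 a=1 b=0
t18.Δ0 clk=0 c=1 a=1 b=0
t18.Δ1 clk=1 c=1 a=1 b=0
t18.Δ2 clk=1 c=1 a=0 b=0
t18.Δ3 clk=1 c=1 a=0 b=1
t18.Δ4 clk=1 c=0 a=0 b=1
t19.Δ0 clk=1 c=0 a=0 b=1
t19.Δ1 clk=0 c=0 a=0 b=1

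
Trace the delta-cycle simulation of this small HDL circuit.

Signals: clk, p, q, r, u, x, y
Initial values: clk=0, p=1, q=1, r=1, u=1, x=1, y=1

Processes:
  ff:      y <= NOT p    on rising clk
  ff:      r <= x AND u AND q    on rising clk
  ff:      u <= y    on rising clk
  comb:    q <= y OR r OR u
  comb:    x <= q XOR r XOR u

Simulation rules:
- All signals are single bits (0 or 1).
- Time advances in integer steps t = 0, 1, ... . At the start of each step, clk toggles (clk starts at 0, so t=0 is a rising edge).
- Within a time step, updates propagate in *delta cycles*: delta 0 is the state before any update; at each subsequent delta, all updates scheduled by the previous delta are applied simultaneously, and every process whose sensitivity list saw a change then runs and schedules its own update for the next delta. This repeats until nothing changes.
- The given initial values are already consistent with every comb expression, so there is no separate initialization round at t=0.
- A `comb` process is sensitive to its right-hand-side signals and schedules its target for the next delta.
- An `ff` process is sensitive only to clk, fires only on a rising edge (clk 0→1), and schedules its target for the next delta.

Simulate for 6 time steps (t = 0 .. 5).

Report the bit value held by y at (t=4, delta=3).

t0.Δ0 r=1 x=1 q=1 p=1 u=1 y=1 clk=0
t0.Δ1 r=1 x=1 q=1 p=1 u=1 y=1 clk=1
t0.Δ2 r=1 x=1 q=1 p=1 u=1 y=0 clk=1
t1.Δ0 r=1 x=1 q=1 p=1 u=1 y=0 clk=1
t1.Δ1 r=1 x=1 q=1 p=1 u=1 y=0 clk=0
t2.Δ0 r=1 x=1 q=1 p=1 u=1 y=0 clk=0
t2.Δ1 r=1 x=1 q=1 p=1 u=1 y=0 clk=1
t2.Δ2 r=1 x=1 q=1 p=1 u=0 y=0 clk=1
t2.Δ3 r=1 x=0 q=1 p=1 u=0 y=0 clk=1
t3.Δ0 r=1 x=0 q=1 p=1 u=0 y=0 clk=1
t3.Δ1 r=1 x=0 q=1 p=1 u=0 y=0 clk=0
t4.Δ0 r=1 x=0 q=1 p=1 u=0 y=0 clk=0
t4.Δ1 r=1 x=0 q=1 p=1 u=0 y=0 clk=1
t4.Δ2 r=0 x=0 q=1 p=1 u=0 y=0 clk=1
t4.Δ3 r=0 x=1 q=0 p=1 u=0 y=0 clk=1
t4.Δ4 r=0 x=0 q=0 p=1 u=0 y=0 clk=1
t5.Δ0 r=0 x=0 q=0 p=1 u=0 y=0 clk=1
t5.Δ1 r=0 x=0 q=0 p=1 u=0 y=0 clk=0

0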